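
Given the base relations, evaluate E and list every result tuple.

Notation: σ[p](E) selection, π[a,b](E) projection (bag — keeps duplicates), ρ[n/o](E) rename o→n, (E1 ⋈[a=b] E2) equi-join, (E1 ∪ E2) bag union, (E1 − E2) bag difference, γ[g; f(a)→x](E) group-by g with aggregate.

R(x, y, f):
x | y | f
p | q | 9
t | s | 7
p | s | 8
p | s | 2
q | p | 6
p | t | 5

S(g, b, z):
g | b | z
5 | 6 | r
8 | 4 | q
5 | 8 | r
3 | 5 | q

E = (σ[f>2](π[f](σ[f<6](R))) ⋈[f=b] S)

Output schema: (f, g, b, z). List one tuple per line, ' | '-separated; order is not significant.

Subexpression sizes:
  R → 6
  σ[f<6](R) → 2
  π[f](σ[f<6](R)) → 2
  σ[f>2](π[f](σ[f<6](R))) → 1
  S → 4
  (σ[f>2](π[f](σ[f<6](R))) ⋈[f=b] S) → 1

== RESULT ==
f | g | b | z
5 | 3 | 5 | q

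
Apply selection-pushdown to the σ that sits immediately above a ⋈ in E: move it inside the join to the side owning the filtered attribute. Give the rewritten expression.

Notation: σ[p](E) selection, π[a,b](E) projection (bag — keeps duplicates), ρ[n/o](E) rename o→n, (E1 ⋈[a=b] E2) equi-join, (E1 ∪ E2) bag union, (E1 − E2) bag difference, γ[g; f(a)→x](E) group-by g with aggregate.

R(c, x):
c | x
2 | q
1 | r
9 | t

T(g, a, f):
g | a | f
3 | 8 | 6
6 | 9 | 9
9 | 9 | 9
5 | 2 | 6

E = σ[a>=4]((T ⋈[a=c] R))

σ filters on a, owned by the left side.
E' = (σ[a>=4](T) ⋈[a=c] R)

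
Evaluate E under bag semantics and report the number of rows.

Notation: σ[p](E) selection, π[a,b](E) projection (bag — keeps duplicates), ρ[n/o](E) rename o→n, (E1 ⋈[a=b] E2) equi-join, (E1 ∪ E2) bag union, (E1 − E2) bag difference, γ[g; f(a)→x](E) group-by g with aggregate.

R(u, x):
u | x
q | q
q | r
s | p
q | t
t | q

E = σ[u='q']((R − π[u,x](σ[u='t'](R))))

Subexpression sizes:
  R → 5
  R → 5
  σ[u='t'](R) → 1
  π[u,x](σ[u='t'](R)) → 1
  (R − π[u,x](σ[u='t'](R))) → 4
  σ[u='q']((R − π[u,x](σ[u='t'](R)))) → 3

|E| = 3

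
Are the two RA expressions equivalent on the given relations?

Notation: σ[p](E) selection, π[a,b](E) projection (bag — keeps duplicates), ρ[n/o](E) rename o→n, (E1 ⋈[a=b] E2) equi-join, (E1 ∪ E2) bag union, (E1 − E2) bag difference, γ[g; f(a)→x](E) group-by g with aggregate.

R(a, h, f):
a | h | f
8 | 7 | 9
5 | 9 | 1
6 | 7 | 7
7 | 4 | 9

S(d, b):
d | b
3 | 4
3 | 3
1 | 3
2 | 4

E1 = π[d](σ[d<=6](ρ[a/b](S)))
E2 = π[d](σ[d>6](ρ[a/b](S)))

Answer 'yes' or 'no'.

E1 subexpression sizes:
  S → 4
  ρ[a/b](S) → 4
  σ[d<=6](ρ[a/b](S)) → 4
  π[d](σ[d<=6](ρ[a/b](S))) → 4
E2 subexpression sizes:
  S → 4
  ρ[a/b](S) → 4
  σ[d>6](ρ[a/b](S)) → 0
  π[d](σ[d>6](ρ[a/b](S))) → 0

E1 result:
d
1
2
3
3
E2 result:
d
(0 rows)
Witness: (1,) appears 1× in E1 but 0× in E2.

no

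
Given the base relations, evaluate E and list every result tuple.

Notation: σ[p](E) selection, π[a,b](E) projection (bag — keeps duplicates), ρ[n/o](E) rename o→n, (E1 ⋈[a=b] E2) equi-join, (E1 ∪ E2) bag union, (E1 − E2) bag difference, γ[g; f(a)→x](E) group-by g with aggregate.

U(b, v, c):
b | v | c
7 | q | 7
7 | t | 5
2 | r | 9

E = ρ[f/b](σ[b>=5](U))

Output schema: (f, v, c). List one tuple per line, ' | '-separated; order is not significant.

Subexpression sizes:
  U → 3
  σ[b>=5](U) → 2
  ρ[f/b](σ[b>=5](U)) → 2

== RESULT ==
f | v | c
7 | q | 7
7 | t | 5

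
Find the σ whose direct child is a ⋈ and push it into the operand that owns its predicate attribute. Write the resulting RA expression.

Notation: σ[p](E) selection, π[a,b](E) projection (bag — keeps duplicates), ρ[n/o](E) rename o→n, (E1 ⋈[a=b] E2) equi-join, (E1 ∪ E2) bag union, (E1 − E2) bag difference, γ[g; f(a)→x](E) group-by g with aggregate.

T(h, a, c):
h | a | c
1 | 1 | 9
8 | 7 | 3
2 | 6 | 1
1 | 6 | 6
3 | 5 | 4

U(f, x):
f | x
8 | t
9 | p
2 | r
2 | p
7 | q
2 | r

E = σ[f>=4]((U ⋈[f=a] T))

σ filters on f, owned by the left side.
E' = (σ[f>=4](U) ⋈[f=a] T)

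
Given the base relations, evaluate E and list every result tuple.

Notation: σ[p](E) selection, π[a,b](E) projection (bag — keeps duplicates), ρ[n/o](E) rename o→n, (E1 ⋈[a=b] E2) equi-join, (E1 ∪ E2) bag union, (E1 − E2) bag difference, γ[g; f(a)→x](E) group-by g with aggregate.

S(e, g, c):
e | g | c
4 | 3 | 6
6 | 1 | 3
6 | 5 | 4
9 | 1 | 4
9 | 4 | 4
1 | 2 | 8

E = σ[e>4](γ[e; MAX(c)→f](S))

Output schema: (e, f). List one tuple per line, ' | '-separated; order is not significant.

Per-node cardinality:
  S → 6
  γ[e; MAX(c)→f](S) → 4
  σ[e>4](γ[e; MAX(c)→f](S)) → 2

== RESULT ==
e | f
6 | 4
9 | 4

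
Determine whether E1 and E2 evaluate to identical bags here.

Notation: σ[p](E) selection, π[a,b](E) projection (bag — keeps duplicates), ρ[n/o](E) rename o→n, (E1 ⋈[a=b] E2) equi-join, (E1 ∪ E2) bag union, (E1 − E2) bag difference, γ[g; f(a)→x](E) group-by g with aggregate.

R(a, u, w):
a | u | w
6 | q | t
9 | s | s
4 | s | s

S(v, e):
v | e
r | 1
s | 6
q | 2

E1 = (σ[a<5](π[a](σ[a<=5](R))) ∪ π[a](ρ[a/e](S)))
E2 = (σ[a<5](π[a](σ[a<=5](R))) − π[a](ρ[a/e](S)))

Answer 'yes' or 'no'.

E1 stepwise |·|:
  R → 3
  σ[a<=5](R) → 1
  π[a](σ[a<=5](R)) → 1
  σ[a<5](π[a](σ[a<=5](R))) → 1
  S → 3
  ρ[a/e](S) → 3
  π[a](ρ[a/e](S)) → 3
  (σ[a<5](π[a](σ[a<=5](R))) ∪ π[a](ρ[a/e](S))) → 4
E2 stepwise |·|:
  R → 3
  σ[a<=5](R) → 1
  π[a](σ[a<=5](R)) → 1
  σ[a<5](π[a](σ[a<=5](R))) → 1
  S → 3
  ρ[a/e](S) → 3
  π[a](ρ[a/e](S)) → 3
  (σ[a<5](π[a](σ[a<=5](R))) − π[a](ρ[a/e](S))) → 1

E1 result:
a
1
2
4
6
E2 result:
a
4
Witness: (6,) appears 1× in E1 but 0× in E2.

no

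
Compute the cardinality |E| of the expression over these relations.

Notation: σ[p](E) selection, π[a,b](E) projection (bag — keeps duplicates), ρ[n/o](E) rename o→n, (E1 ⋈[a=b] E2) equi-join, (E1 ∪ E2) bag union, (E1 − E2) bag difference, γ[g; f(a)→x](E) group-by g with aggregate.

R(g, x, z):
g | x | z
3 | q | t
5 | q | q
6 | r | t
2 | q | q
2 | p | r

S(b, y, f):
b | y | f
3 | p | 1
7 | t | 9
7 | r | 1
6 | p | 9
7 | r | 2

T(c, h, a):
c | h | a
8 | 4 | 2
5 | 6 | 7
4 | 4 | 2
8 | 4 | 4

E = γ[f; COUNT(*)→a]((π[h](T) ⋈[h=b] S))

Subexpression sizes:
  T → 4
  π[h](T) → 4
  S → 5
  (π[h](T) ⋈[h=b] S) → 1
  γ[f; COUNT(*)→a]((π[h](T) ⋈[h=b] S)) → 1

|E| = 1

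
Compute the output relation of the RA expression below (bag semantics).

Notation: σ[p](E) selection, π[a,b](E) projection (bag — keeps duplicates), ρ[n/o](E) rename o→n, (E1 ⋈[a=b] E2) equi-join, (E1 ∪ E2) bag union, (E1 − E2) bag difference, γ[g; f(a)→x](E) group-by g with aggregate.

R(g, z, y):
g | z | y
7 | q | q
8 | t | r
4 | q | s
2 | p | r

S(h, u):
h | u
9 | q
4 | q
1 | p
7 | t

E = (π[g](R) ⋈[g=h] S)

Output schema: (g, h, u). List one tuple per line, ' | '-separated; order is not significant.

Subexpression sizes:
  R → 4
  π[g](R) → 4
  S → 4
  (π[g](R) ⋈[g=h] S) → 2

== RESULT ==
g | h | u
4 | 4 | q
7 | 7 | t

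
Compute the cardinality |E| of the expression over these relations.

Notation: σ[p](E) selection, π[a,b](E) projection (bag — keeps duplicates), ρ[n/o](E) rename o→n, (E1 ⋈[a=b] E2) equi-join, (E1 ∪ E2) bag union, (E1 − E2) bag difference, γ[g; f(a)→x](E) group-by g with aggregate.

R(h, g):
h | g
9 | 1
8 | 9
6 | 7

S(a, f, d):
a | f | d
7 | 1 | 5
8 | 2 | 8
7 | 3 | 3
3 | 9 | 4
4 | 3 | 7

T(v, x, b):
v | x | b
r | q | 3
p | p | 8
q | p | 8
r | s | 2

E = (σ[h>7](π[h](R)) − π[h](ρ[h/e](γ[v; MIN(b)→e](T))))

Per-node cardinality:
  R → 3
  π[h](R) → 3
  σ[h>7](π[h](R)) → 2
  T → 4
  γ[v; MIN(b)→e](T) → 3
  ρ[h/e](γ[v; MIN(b)→e](T)) → 3
  π[h](ρ[h/e](γ[v; MIN(b)→e](T))) → 3
  (σ[h>7](π[h](R)) − π[h](ρ[h/e](γ[v; MIN(b)→e](T)))) → 1

|E| = 1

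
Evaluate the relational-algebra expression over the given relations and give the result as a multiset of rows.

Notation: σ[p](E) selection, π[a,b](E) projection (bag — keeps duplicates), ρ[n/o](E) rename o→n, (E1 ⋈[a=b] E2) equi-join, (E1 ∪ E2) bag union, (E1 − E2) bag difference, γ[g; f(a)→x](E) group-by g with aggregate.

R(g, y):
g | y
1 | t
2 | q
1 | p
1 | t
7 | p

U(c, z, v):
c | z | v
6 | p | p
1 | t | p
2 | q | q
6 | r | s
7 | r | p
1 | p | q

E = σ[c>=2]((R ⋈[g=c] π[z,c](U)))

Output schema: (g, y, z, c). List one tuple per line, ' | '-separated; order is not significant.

Subexpression sizes:
  R → 5
  U → 6
  π[z,c](U) → 6
  (R ⋈[g=c] π[z,c](U)) → 8
  σ[c>=2]((R ⋈[g=c] π[z,c](U))) → 2

== RESULT ==
g | y | z | c
2 | q | q | 2
7 | p | r | 7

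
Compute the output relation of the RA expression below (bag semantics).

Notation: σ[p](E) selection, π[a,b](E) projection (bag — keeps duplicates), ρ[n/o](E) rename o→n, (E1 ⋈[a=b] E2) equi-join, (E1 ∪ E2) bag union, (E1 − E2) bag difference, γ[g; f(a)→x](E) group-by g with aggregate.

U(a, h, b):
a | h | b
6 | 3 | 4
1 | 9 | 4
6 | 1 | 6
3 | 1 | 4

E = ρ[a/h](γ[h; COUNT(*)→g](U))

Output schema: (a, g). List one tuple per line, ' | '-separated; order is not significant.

Row counts bottom-up:
  U → 4
  γ[h; COUNT(*)→g](U) → 3
  ρ[a/h](γ[h; COUNT(*)→g](U)) → 3

== RESULT ==
a | g
1 | 2
3 | 1
9 | 1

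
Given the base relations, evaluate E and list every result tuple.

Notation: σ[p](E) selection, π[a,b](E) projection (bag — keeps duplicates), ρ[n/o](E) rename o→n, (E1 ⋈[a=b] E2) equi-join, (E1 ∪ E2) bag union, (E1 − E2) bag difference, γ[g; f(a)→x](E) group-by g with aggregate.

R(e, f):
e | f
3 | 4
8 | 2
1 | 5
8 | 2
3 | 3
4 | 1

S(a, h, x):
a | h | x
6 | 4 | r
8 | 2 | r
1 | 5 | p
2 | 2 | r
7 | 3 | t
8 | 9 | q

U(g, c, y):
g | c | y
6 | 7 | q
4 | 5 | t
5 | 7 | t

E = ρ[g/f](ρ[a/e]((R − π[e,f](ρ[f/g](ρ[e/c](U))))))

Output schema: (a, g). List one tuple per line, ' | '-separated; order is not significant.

Row counts bottom-up:
  R → 6
  U → 3
  ρ[e/c](U) → 3
  ρ[f/g](ρ[e/c](U)) → 3
  π[e,f](ρ[f/g](ρ[e/c](U))) → 3
  (R − π[e,f](ρ[f/g](ρ[e/c](U)))) → 6
  ρ[a/e]((R − π[e,f](ρ[f/g](ρ[e/c](U))))) → 6
  ρ[g/f](ρ[a/e]((R − π[e,f](ρ[f/g](ρ[e/c](U)))))) → 6

== RESULT ==
a | g
1 | 5
3 | 3
3 | 4
4 | 1
8 | 2
8 | 2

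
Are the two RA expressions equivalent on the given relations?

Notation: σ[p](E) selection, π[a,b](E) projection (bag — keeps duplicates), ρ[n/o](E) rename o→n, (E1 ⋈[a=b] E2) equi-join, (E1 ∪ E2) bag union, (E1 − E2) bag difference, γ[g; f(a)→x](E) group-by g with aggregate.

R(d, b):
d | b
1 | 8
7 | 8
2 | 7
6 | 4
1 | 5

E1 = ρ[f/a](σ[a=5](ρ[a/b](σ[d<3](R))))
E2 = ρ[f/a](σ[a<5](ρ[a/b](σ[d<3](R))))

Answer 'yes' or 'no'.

E1 stepwise |·|:
  R → 5
  σ[d<3](R) → 3
  ρ[a/b](σ[d<3](R)) → 3
  σ[a=5](ρ[a/b](σ[d<3](R))) → 1
  ρ[f/a](σ[a=5](ρ[a/b](σ[d<3](R)))) → 1
E2 stepwise |·|:
  R → 5
  σ[d<3](R) → 3
  ρ[a/b](σ[d<3](R)) → 3
  σ[a<5](ρ[a/b](σ[d<3](R))) → 0
  ρ[f/a](σ[a<5](ρ[a/b](σ[d<3](R)))) → 0

E1 result:
d | f
1 | 5
E2 result:
d | f
(0 rows)
Witness: (1, 5) appears 1× in E1 but 0× in E2.

no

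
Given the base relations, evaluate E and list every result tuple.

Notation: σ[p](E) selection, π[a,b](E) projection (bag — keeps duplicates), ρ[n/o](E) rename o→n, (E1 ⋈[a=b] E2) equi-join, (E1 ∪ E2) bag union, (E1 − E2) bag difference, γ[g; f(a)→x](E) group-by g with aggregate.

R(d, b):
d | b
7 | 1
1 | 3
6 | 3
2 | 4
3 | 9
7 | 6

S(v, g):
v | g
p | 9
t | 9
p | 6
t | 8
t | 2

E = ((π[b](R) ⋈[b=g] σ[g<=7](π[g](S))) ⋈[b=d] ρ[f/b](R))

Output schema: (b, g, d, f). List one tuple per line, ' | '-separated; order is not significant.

Stepwise |·|:
  R → 6
  π[b](R) → 6
  S → 5
  π[g](S) → 5
  σ[g<=7](π[g](S)) → 2
  (π[b](R) ⋈[b=g] σ[g<=7](π[g](S))) → 1
  R → 6
  ρ[f/b](R) → 6
  ((π[b](R) ⋈[b=g] σ[g<=7](π[g](S))) ⋈[b=d] ρ[f/b](R)) → 1

== RESULT ==
b | g | d | f
6 | 6 | 6 | 3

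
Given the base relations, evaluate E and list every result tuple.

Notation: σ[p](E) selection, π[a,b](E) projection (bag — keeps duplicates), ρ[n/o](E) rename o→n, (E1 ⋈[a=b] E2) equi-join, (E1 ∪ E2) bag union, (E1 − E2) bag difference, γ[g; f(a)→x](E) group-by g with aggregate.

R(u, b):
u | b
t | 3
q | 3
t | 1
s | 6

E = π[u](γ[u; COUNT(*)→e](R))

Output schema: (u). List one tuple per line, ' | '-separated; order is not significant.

Per-node cardinality:
  R → 4
  γ[u; COUNT(*)→e](R) → 3
  π[u](γ[u; COUNT(*)→e](R)) → 3

== RESULT ==
u
q
s
t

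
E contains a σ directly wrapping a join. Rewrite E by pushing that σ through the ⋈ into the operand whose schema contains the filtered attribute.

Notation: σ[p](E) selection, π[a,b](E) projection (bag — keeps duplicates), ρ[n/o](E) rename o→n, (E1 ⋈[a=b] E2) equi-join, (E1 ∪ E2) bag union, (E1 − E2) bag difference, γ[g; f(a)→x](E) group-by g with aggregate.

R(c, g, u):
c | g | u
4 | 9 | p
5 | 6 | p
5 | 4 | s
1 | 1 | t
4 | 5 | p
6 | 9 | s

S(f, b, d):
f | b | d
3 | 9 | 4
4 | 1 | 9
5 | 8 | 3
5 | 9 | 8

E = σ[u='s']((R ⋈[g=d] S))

σ filters on u, owned by the left side.
E' = (σ[u='s'](R) ⋈[g=d] S)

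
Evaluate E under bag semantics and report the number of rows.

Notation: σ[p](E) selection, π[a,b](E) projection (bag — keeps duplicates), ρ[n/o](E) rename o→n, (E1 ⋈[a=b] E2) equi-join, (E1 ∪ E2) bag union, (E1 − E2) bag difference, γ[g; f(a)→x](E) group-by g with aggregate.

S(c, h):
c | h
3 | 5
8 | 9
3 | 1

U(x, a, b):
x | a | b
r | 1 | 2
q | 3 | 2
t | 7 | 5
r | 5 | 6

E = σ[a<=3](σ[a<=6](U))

Subexpression sizes:
  U → 4
  σ[a<=6](U) → 3
  σ[a<=3](σ[a<=6](U)) → 2

|E| = 2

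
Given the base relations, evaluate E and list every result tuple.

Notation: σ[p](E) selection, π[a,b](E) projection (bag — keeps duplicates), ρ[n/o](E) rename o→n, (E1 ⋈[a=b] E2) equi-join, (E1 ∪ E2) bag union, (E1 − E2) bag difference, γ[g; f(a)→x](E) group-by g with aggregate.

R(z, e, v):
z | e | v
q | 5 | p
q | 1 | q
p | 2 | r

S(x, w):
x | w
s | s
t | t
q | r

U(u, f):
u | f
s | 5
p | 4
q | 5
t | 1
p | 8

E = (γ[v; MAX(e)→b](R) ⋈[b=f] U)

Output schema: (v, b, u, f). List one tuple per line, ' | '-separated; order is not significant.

Stepwise |·|:
  R → 3
  γ[v; MAX(e)→b](R) → 3
  U → 5
  (γ[v; MAX(e)→b](R) ⋈[b=f] U) → 3

== RESULT ==
v | b | u | f
p | 5 | q | 5
p | 5 | s | 5
q | 1 | t | 1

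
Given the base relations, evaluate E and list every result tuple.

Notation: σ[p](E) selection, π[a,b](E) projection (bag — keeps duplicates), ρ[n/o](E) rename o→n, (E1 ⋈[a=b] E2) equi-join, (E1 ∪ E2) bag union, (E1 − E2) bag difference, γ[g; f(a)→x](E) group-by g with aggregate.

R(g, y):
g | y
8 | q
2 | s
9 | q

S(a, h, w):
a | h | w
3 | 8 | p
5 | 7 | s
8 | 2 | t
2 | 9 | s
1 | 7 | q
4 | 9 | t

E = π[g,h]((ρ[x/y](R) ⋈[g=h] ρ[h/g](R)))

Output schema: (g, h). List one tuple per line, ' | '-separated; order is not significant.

Subexpression sizes:
  R → 3
  ρ[x/y](R) → 3
  R → 3
  ρ[h/g](R) → 3
  (ρ[x/y](R) ⋈[g=h] ρ[h/g](R)) → 3
  π[g,h]((ρ[x/y](R) ⋈[g=h] ρ[h/g](R))) → 3

== RESULT ==
g | h
2 | 2
8 | 8
9 | 9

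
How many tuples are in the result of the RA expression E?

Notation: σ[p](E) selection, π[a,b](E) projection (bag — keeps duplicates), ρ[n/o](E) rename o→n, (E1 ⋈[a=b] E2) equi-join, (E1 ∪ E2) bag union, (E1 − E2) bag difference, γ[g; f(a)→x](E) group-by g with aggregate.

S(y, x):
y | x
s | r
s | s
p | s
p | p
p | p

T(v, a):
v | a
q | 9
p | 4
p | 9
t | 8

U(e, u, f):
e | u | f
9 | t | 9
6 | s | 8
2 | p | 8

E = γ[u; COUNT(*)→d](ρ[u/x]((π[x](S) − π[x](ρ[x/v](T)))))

Stepwise |·|:
  S → 5
  π[x](S) → 5
  T → 4
  ρ[x/v](T) → 4
  π[x](ρ[x/v](T)) → 4
  (π[x](S) − π[x](ρ[x/v](T))) → 3
  ρ[u/x]((π[x](S) − π[x](ρ[x/v](T)))) → 3
  γ[u; COUNT(*)→d](ρ[u/x]((π[x](S) − π[x](ρ[x/v](T))))) → 2

|E| = 2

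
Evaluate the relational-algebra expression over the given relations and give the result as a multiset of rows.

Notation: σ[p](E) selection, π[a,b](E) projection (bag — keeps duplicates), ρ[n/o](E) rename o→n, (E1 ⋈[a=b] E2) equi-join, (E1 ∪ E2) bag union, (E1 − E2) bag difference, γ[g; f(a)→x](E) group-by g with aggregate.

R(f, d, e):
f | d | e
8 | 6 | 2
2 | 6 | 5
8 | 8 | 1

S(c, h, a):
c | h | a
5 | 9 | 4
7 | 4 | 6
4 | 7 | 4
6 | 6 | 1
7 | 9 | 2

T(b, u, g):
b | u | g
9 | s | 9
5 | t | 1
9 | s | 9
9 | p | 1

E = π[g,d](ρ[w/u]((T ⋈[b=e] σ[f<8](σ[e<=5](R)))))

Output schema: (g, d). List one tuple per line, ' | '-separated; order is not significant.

Stepwise |·|:
  T → 4
  R → 3
  σ[e<=5](R) → 3
  σ[f<8](σ[e<=5](R)) → 1
  (T ⋈[b=e] σ[f<8](σ[e<=5](R))) → 1
  ρ[w/u]((T ⋈[b=e] σ[f<8](σ[e<=5](R)))) → 1
  π[g,d](ρ[w/u]((T ⋈[b=e] σ[f<8](σ[e<=5](R))))) → 1

== RESULT ==
g | d
1 | 6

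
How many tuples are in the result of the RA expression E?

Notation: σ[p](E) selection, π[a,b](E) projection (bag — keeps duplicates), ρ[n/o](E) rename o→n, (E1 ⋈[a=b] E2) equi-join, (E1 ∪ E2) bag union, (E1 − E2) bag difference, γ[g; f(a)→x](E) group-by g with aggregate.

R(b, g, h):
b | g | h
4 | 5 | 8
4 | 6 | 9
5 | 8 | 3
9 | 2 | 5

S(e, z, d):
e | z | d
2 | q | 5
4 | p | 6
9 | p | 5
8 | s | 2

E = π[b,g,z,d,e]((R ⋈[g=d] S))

Subexpression sizes:
  R → 4
  S → 4
  (R ⋈[g=d] S) → 4
  π[b,g,z,d,e]((R ⋈[g=d] S)) → 4

|E| = 4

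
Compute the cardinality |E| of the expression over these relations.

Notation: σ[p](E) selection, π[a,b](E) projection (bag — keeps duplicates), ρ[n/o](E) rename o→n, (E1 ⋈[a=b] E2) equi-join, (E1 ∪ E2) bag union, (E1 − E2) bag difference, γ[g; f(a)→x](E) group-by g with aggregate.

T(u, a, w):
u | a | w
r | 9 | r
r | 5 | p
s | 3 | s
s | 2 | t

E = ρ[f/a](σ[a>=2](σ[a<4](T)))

Per-node cardinality:
  T → 4
  σ[a<4](T) → 2
  σ[a>=2](σ[a<4](T)) → 2
  ρ[f/a](σ[a>=2](σ[a<4](T))) → 2

|E| = 2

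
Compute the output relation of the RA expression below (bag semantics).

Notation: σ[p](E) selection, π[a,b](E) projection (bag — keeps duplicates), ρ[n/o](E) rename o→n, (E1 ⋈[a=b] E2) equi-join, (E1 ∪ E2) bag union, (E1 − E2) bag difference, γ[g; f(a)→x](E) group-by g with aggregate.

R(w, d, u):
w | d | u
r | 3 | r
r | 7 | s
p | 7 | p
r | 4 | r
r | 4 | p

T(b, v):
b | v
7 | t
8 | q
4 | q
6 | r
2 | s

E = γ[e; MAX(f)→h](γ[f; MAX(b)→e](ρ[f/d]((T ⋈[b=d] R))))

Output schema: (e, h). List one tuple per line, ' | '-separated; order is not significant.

Subexpression sizes:
  T → 5
  R → 5
  (T ⋈[b=d] R) → 4
  ρ[f/d]((T ⋈[b=d] R)) → 4
  γ[f; MAX(b)→e](ρ[f/d]((T ⋈[b=d] R))) → 2
  γ[e; MAX(f)→h](γ[f; MAX(b)→e](ρ[f/d]((T ⋈[b=d] R)))) → 2

== RESULT ==
e | h
4 | 4
7 | 7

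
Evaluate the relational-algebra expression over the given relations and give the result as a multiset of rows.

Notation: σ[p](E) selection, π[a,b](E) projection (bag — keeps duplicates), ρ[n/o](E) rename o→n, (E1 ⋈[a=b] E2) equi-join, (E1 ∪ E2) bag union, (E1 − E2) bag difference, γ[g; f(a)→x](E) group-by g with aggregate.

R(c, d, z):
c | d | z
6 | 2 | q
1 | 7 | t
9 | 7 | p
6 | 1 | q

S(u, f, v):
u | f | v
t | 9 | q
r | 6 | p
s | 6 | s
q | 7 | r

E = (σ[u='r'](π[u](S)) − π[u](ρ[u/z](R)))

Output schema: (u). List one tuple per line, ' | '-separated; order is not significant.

Subexpression sizes:
  S → 4
  π[u](S) → 4
  σ[u='r'](π[u](S)) → 1
  R → 4
  ρ[u/z](R) → 4
  π[u](ρ[u/z](R)) → 4
  (σ[u='r'](π[u](S)) − π[u](ρ[u/z](R))) → 1

== RESULT ==
u
r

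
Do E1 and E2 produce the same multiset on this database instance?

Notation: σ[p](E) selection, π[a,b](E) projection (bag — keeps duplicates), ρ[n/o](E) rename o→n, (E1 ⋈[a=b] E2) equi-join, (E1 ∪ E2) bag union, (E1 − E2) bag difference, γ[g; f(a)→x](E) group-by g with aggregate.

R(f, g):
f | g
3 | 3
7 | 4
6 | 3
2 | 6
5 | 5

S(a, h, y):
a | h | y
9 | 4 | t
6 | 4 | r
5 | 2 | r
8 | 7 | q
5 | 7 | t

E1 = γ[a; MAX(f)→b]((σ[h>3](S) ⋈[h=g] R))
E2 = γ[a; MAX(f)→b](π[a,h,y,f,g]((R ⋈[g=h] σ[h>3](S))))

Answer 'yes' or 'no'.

E1 stepwise |·|:
  S → 5
  σ[h>3](S) → 4
  R → 5
  (σ[h>3](S) ⋈[h=g] R) → 2
  γ[a; MAX(f)→b]((σ[h>3](S) ⋈[h=g] R)) → 2
E2 stepwise |·|:
  R → 5
  S → 5
  σ[h>3](S) → 4
  (R ⋈[g=h] σ[h>3](S)) → 2
  π[a,h,y,f,g]((R ⋈[g=h] σ[h>3](S))) → 2
  γ[a; MAX(f)→b](π[a,h,y,f,g]((R ⋈[g=h] σ[h>3](S)))) → 2

E1 and E2 produce the same multiset:
a | b
6 | 7
9 | 7

yes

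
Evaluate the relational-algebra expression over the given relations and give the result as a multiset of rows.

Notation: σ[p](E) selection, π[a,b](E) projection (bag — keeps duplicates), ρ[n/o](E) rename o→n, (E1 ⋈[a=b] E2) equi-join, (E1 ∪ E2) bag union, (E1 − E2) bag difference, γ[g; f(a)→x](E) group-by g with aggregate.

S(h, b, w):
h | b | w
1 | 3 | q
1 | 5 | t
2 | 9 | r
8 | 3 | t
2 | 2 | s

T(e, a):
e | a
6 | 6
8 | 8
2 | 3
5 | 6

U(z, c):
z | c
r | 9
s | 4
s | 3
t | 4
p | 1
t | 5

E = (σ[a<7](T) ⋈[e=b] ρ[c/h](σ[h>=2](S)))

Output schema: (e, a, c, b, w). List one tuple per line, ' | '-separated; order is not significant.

Row counts bottom-up:
  T → 4
  σ[a<7](T) → 3
  S → 5
  σ[h>=2](S) → 3
  ρ[c/h](σ[h>=2](S)) → 3
  (σ[a<7](T) ⋈[e=b] ρ[c/h](σ[h>=2](S))) → 1

== RESULT ==
e | a | c | b | w
2 | 3 | 2 | 2 | s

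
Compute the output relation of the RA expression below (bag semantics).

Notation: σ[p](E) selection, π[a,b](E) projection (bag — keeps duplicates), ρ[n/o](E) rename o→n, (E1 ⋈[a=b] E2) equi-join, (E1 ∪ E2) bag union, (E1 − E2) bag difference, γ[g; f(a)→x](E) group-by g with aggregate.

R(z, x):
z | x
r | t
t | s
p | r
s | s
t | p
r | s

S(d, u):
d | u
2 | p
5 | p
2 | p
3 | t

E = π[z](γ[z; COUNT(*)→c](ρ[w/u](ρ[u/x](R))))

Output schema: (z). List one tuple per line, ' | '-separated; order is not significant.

Subexpression sizes:
  R → 6
  ρ[u/x](R) → 6
  ρ[w/u](ρ[u/x](R)) → 6
  γ[z; COUNT(*)→c](ρ[w/u](ρ[u/x](R))) → 4
  π[z](γ[z; COUNT(*)→c](ρ[w/u](ρ[u/x](R)))) → 4

== RESULT ==
z
p
r
s
t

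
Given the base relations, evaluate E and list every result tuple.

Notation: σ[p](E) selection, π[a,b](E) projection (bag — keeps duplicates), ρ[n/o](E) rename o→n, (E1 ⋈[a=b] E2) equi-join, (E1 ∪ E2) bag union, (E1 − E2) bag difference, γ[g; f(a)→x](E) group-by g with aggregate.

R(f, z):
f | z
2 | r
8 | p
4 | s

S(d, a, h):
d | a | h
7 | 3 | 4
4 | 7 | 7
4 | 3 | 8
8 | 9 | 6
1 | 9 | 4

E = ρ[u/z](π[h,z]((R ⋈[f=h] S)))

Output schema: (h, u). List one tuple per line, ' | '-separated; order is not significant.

Per-node cardinality:
  R → 3
  S → 5
  (R ⋈[f=h] S) → 3
  π[h,z]((R ⋈[f=h] S)) → 3
  ρ[u/z](π[h,z]((R ⋈[f=h] S))) → 3

== RESULT ==
h | u
4 | s
4 | s
8 | p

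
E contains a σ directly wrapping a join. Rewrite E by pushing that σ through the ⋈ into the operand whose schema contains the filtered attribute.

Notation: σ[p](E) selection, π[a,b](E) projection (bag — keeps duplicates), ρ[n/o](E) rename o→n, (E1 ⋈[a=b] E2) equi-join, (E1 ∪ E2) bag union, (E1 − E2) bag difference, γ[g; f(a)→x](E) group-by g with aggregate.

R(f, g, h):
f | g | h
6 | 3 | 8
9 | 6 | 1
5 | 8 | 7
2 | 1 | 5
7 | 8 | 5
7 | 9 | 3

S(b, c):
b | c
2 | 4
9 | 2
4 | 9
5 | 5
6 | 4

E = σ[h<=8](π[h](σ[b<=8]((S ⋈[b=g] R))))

σ filters on b, owned by the left side.
E' = σ[h<=8](π[h]((σ[b<=8](S) ⋈[b=g] R)))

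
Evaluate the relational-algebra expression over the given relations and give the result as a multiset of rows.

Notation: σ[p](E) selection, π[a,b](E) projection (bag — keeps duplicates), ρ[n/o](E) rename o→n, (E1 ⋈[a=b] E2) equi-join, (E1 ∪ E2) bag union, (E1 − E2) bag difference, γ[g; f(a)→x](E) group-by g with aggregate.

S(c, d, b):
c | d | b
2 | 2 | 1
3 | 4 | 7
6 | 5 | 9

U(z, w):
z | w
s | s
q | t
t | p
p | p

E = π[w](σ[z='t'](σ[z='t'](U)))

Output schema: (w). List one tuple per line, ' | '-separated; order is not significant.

Subexpression sizes:
  U → 4
  σ[z='t'](U) → 1
  σ[z='t'](σ[z='t'](U)) → 1
  π[w](σ[z='t'](σ[z='t'](U))) → 1

== RESULT ==
w
p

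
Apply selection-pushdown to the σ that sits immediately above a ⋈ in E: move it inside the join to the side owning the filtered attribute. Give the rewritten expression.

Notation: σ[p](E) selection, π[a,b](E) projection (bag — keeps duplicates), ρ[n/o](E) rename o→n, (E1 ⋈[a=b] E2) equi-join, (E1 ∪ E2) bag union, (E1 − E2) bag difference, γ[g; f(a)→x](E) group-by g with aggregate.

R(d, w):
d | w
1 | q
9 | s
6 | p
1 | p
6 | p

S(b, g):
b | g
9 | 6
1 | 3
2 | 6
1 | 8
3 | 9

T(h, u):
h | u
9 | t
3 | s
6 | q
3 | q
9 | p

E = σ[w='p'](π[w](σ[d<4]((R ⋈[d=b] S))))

σ filters on d, owned by the left side.
E' = σ[w='p'](π[w]((σ[d<4](R) ⋈[d=b] S)))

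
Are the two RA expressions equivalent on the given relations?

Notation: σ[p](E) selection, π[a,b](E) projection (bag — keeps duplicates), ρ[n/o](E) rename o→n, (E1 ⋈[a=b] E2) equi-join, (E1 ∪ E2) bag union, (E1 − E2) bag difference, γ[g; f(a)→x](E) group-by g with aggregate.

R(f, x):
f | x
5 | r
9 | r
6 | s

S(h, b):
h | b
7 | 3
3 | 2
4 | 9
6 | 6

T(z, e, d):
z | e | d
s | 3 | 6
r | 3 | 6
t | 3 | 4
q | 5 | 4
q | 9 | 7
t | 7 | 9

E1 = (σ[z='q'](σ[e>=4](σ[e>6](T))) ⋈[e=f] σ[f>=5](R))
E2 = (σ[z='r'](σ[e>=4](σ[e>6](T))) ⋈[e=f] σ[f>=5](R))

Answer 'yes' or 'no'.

E1 stepwise |·|:
  T → 6
  σ[e>6](T) → 2
  σ[e>=4](σ[e>6](T)) → 2
  σ[z='q'](σ[e>=4](σ[e>6](T))) → 1
  R → 3
  σ[f>=5](R) → 3
  (σ[z='q'](σ[e>=4](σ[e>6](T))) ⋈[e=f] σ[f>=5](R)) → 1
E2 stepwise |·|:
  T → 6
  σ[e>6](T) → 2
  σ[e>=4](σ[e>6](T)) → 2
  σ[z='r'](σ[e>=4](σ[e>6](T))) → 0
  R → 3
  σ[f>=5](R) → 3
  (σ[z='r'](σ[e>=4](σ[e>6](T))) ⋈[e=f] σ[f>=5](R)) → 0

E1 result:
z | e | d | f | x
q | 9 | 7 | 9 | r
E2 result:
z | e | d | f | x
(0 rows)
Witness: ('q', 9, 7, 9, 'r') appears 1× in E1 but 0× in E2.

no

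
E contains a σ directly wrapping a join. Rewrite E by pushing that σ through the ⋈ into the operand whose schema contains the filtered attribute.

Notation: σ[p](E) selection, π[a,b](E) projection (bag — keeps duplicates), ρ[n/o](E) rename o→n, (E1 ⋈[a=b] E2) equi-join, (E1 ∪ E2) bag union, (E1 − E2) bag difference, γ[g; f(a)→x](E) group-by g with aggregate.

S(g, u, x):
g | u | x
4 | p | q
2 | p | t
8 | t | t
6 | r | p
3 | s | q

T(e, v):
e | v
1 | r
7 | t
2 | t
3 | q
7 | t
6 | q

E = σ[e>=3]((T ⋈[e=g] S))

σ filters on e, owned by the left side.
E' = (σ[e>=3](T) ⋈[e=g] S)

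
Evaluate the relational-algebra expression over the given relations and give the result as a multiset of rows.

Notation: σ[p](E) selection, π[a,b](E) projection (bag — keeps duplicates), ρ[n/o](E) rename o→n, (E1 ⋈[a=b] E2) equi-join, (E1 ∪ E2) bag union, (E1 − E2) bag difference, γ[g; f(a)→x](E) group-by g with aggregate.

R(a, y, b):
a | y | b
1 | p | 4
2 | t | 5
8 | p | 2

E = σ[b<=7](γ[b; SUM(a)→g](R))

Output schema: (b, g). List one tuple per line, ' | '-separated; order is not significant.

Subexpression sizes:
  R → 3
  γ[b; SUM(a)→g](R) → 3
  σ[b<=7](γ[b; SUM(a)→g](R)) → 3

== RESULT ==
b | g
2 | 8
4 | 1
5 | 2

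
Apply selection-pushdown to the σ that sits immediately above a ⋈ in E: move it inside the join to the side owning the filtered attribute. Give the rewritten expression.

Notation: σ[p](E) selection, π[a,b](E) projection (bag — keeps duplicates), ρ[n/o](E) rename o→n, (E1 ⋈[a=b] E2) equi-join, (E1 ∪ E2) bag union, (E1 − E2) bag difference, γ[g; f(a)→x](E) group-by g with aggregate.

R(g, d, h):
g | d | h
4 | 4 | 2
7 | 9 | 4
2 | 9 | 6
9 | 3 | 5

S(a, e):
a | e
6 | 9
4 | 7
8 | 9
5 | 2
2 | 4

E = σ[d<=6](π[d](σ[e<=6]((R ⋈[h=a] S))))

σ filters on e, owned by the right side.
E' = σ[d<=6](π[d]((R ⋈[h=a] σ[e<=6](S))))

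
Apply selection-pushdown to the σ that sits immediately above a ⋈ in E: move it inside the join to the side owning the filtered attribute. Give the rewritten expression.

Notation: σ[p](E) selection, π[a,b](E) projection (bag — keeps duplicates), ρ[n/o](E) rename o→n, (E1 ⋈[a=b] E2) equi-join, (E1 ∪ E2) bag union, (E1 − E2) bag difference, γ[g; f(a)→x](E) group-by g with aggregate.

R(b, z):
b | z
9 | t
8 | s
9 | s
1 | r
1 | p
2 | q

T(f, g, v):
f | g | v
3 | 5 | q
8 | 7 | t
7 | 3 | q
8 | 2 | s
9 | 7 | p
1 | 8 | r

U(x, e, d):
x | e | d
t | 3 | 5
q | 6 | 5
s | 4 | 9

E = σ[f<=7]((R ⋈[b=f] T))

σ filters on f, owned by the right side.
E' = (R ⋈[b=f] σ[f<=7](T))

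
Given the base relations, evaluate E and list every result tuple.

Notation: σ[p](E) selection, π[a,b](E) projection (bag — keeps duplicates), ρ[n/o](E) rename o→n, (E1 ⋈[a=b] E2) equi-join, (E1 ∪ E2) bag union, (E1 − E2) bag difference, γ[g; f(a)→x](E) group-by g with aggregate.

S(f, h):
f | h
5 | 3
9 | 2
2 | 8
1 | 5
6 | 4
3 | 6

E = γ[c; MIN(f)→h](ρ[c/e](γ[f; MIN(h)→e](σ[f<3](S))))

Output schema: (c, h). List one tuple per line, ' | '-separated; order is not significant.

Stepwise |·|:
  S → 6
  σ[f<3](S) → 2
  γ[f; MIN(h)→e](σ[f<3](S)) → 2
  ρ[c/e](γ[f; MIN(h)→e](σ[f<3](S))) → 2
  γ[c; MIN(f)→h](ρ[c/e](γ[f; MIN(h)→e](σ[f<3](S)))) → 2

== RESULT ==
c | h
5 | 1
8 | 2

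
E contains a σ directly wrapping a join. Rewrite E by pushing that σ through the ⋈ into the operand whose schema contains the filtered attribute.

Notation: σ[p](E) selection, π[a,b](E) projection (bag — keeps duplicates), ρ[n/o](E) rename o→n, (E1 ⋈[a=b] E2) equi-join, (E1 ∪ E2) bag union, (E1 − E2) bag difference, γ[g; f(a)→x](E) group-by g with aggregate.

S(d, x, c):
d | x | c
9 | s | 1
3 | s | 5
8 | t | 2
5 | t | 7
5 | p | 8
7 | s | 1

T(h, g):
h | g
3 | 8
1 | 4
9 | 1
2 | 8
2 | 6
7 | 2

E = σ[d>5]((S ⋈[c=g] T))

σ filters on d, owned by the left side.
E' = (σ[d>5](S) ⋈[c=g] T)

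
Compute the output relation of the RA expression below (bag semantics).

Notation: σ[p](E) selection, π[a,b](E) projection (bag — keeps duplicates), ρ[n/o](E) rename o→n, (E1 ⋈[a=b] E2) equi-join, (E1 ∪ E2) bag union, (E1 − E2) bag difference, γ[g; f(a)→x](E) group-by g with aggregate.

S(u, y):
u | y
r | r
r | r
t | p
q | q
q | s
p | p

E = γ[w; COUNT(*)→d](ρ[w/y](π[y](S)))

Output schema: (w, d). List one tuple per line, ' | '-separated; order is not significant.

Subexpression sizes:
  S → 6
  π[y](S) → 6
  ρ[w/y](π[y](S)) → 6
  γ[w; COUNT(*)→d](ρ[w/y](π[y](S))) → 4

== RESULT ==
w | d
p | 2
q | 1
r | 2
s | 1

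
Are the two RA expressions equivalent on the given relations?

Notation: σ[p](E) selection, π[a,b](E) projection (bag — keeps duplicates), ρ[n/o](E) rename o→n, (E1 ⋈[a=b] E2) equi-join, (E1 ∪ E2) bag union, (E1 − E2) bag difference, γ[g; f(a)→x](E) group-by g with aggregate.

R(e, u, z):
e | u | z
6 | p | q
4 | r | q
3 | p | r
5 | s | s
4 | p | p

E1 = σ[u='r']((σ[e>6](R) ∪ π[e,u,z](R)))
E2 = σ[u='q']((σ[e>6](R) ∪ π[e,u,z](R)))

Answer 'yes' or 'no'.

E1 stepwise |·|:
  R → 5
  σ[e>6](R) → 0
  R → 5
  π[e,u,z](R) → 5
  (σ[e>6](R) ∪ π[e,u,z](R)) → 5
  σ[u='r']((σ[e>6](R) ∪ π[e,u,z](R))) → 1
E2 stepwise |·|:
  R → 5
  σ[e>6](R) → 0
  R → 5
  π[e,u,z](R) → 5
  (σ[e>6](R) ∪ π[e,u,z](R)) → 5
  σ[u='q']((σ[e>6](R) ∪ π[e,u,z](R))) → 0

E1 result:
e | u | z
4 | r | q
E2 result:
e | u | z
(0 rows)
Witness: (4, 'r', 'q') appears 1× in E1 but 0× in E2.

no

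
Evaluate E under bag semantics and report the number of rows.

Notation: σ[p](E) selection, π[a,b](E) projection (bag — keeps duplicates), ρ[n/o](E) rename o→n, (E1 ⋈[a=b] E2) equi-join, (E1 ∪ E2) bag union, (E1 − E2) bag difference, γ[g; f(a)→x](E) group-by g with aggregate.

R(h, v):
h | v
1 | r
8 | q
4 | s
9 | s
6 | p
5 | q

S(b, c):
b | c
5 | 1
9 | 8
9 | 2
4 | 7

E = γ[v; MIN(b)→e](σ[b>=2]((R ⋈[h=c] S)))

Row counts bottom-up:
  R → 6
  S → 4
  (R ⋈[h=c] S) → 2
  σ[b>=2]((R ⋈[h=c] S)) → 2
  γ[v; MIN(b)→e](σ[b>=2]((R ⋈[h=c] S))) → 2

|E| = 2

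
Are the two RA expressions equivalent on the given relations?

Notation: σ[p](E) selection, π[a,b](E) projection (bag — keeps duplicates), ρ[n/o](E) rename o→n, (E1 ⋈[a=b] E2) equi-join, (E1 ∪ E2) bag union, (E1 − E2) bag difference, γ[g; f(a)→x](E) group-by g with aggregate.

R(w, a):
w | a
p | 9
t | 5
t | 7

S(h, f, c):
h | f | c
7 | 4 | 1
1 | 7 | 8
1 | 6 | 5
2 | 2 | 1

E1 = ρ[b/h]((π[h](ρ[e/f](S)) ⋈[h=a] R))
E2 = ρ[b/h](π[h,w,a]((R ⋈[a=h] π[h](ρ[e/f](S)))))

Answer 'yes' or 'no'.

E1 subexpression sizes:
  S → 4
  ρ[e/f](S) → 4
  π[h](ρ[e/f](S)) → 4
  R → 3
  (π[h](ρ[e/f](S)) ⋈[h=a] R) → 1
  ρ[b/h]((π[h](ρ[e/f](S)) ⋈[h=a] R)) → 1
E2 subexpression sizes:
  R → 3
  S → 4
  ρ[e/f](S) → 4
  π[h](ρ[e/f](S)) → 4
  (R ⋈[a=h] π[h](ρ[e/f](S))) → 1
  π[h,w,a]((R ⋈[a=h] π[h](ρ[e/f](S)))) → 1
  ρ[b/h](π[h,w,a]((R ⋈[a=h] π[h](ρ[e/f](S))))) → 1

E1 and E2 produce the same multiset:
b | w | a
7 | t | 7

yes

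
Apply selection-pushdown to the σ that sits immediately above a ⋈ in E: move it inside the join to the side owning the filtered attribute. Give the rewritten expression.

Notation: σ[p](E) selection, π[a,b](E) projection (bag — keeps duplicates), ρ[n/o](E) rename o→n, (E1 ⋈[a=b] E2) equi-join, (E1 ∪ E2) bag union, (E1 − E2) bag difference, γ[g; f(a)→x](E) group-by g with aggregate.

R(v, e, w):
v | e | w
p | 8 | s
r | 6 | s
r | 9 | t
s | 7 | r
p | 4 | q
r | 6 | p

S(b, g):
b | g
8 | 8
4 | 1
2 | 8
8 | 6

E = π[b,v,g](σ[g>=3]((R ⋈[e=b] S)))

σ filters on g, owned by the right side.
E' = π[b,v,g]((R ⋈[e=b] σ[g>=3](S)))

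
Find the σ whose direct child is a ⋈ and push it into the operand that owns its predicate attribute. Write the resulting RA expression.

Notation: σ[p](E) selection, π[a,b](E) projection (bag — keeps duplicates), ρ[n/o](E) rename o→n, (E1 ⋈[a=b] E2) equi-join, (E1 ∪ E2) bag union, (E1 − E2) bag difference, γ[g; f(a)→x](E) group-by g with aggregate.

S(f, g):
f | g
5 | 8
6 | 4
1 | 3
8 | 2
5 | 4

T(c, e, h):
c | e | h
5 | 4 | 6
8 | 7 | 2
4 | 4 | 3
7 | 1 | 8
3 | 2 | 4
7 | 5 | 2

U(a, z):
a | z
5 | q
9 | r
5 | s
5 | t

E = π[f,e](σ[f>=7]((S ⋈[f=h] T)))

σ filters on f, owned by the left side.
E' = π[f,e]((σ[f>=7](S) ⋈[f=h] T))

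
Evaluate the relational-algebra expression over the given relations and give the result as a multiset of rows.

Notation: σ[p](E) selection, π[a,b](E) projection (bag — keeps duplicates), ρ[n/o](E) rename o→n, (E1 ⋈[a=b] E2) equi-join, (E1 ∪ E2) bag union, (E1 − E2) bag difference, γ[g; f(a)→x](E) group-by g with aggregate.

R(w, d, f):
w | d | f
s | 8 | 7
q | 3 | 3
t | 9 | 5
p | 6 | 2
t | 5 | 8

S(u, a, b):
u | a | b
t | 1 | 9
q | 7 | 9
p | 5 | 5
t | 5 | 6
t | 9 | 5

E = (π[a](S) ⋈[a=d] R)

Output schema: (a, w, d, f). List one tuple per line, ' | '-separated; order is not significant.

Subexpression sizes:
  S → 5
  π[a](S) → 5
  R → 5
  (π[a](S) ⋈[a=d] R) → 3

== RESULT ==
a | w | d | f
5 | t | 5 | 8
5 | t | 5 | 8
9 | t | 9 | 5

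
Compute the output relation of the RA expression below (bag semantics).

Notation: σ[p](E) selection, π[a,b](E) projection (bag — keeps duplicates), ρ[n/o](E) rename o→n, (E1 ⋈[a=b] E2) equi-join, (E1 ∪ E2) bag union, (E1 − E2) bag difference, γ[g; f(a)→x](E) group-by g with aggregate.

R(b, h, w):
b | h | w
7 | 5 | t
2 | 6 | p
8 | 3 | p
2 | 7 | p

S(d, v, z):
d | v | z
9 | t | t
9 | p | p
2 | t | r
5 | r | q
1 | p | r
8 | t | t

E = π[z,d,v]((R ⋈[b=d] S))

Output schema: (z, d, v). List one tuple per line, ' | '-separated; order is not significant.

Subexpression sizes:
  R → 4
  S → 6
  (R ⋈[b=d] S) → 3
  π[z,d,v]((R ⋈[b=d] S)) → 3

== RESULT ==
z | d | v
r | 2 | t
r | 2 | t
t | 8 | t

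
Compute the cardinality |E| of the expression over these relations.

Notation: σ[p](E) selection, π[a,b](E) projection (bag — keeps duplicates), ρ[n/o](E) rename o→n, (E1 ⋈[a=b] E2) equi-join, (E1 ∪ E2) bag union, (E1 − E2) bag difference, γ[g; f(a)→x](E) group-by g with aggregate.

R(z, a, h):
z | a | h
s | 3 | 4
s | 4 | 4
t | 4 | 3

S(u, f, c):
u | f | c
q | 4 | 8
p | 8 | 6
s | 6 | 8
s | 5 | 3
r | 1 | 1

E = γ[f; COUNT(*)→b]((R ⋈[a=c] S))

Row counts bottom-up:
  R → 3
  S → 5
  (R ⋈[a=c] S) → 1
  γ[f; COUNT(*)→b]((R ⋈[a=c] S)) → 1

|E| = 1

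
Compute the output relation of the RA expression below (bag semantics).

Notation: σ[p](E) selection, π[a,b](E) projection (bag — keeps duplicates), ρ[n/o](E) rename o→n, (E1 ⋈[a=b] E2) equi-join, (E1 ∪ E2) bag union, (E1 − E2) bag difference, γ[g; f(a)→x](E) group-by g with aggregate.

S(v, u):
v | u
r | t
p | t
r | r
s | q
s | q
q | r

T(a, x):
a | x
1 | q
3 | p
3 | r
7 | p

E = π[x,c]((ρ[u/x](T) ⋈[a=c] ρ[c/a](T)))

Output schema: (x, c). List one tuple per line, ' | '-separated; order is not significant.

Row counts bottom-up:
  T → 4
  ρ[u/x](T) → 4
  T → 4
  ρ[c/a](T) → 4
  (ρ[u/x](T) ⋈[a=c] ρ[c/a](T)) → 6
  π[x,c]((ρ[u/x](T) ⋈[a=c] ρ[c/a](T))) → 6

== RESULT ==
x | c
p | 3
p | 3
p | 7
q | 1
r | 3
r | 3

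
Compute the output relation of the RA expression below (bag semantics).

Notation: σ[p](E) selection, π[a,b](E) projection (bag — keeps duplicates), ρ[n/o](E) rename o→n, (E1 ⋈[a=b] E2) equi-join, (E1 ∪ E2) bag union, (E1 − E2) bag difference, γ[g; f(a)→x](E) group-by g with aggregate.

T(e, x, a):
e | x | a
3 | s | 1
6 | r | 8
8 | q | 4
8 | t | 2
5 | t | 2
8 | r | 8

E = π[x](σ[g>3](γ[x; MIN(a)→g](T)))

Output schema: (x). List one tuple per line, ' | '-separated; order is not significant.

Subexpression sizes:
  T → 6
  γ[x; MIN(a)→g](T) → 4
  σ[g>3](γ[x; MIN(a)→g](T)) → 2
  π[x](σ[g>3](γ[x; MIN(a)→g](T))) → 2

== RESULT ==
x
q
r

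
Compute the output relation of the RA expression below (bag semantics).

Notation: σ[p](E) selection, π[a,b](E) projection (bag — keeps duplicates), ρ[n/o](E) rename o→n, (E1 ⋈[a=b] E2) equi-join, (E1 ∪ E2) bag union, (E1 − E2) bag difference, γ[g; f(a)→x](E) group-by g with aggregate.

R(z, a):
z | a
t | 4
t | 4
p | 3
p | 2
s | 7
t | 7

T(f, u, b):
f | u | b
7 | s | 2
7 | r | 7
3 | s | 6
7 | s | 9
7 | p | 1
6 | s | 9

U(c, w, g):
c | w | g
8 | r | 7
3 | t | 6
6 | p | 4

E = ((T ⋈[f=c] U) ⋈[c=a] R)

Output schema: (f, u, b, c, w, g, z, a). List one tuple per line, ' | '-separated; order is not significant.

Subexpression sizes:
  T → 6
  U → 3
  (T ⋈[f=c] U) → 2
  R → 6
  ((T ⋈[f=c] U) ⋈[c=a] R) → 1

== RESULT ==
f | u | b | c | w | g | z | a
3 | s | 6 | 3 | t | 6 | p | 3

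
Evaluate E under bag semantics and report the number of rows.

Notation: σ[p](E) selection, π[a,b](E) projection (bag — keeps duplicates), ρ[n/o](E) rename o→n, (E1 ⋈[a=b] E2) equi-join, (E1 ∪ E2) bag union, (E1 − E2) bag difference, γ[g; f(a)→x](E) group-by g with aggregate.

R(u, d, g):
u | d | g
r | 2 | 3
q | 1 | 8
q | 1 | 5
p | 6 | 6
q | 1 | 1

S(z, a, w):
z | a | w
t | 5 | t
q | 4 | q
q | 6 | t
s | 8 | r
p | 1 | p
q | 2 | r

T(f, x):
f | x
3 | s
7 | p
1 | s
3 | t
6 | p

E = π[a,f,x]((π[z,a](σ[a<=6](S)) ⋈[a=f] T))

Stepwise |·|:
  S → 6
  σ[a<=6](S) → 5
  π[z,a](σ[a<=6](S)) → 5
  T → 5
  (π[z,a](σ[a<=6](S)) ⋈[a=f] T) → 2
  π[a,f,x]((π[z,a](σ[a<=6](S)) ⋈[a=f] T)) → 2

|E| = 2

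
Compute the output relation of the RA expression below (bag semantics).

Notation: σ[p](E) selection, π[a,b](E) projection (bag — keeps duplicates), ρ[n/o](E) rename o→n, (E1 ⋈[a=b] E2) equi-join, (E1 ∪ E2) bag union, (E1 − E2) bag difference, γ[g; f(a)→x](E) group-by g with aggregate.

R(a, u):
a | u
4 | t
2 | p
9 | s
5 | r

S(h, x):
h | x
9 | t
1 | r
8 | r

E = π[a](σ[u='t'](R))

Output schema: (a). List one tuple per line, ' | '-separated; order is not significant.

Subexpression sizes:
  R → 4
  σ[u='t'](R) → 1
  π[a](σ[u='t'](R)) → 1

== RESULT ==
a
4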